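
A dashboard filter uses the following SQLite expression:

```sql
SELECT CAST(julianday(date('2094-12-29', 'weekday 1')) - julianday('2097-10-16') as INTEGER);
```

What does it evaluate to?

`weekday 1` advances to the next Monday; 2094-12-29 is a Wednesday, so it moves forward to 2095-01-03.
28 days remain in January 2095 after the 3rd (31 − 3).
Full months from February 2095 through September 2097 contribute their day counts.
Then 16 days into October 2097.
Total: 28 + 28 + 31 + 30 + 31 + 30 + 31 + 31 + 30 + 31 + 30 + 31 + 31 + 29 + 31 + 30 + 31 + 30 + 31 + 31 + 30 + 31 + 30 + 31 + 31 + 28 + 31 + 30 + 31 + 30 + 31 + 31 + 30 + 16 = 1017.
The subtraction is earlier − later, so the result is −1017 → -1017.

-1017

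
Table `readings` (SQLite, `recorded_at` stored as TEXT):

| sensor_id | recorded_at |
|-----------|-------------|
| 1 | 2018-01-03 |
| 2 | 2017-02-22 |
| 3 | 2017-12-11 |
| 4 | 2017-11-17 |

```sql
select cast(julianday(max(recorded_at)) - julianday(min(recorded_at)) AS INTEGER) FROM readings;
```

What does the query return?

315

MIN = 2017-02-22, MAX = 2018-01-03.
6 days remain in February 2017 after the 22nd (28 − 22).
Full months from March 2017 through December 2017 contribute their day counts.
Then 3 days into January 2018.
Total: 6 + 31 + 30 + 31 + 30 + 31 + 31 + 30 + 31 + 30 + 31 + 3 = 315.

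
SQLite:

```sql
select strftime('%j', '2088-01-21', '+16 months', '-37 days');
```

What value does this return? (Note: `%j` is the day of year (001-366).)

First apply '+16 months', '-37 days': 2088-01-21 → 2089-04-14.
Day-of-year for 2089-04-14: days since 2089-01-01 inclusive = 104, zero-padded to 104.

104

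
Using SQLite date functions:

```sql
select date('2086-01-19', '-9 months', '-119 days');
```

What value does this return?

Adding -9 months to 2086-01-19 gives 2085-04-19.
Applying '-119 days' to 2085-04-19: counting 119 days back gives 2084-12-21.

2084-12-21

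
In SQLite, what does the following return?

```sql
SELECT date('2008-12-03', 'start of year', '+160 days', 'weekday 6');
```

2008-06-14

`start of year` rewinds 2008-12-03 to 2008-01-01.
Applying '+160 days' to 2008-01-01: counting 160 days forward gives 2008-06-09.
`weekday 6` advances to the next Saturday; 2008-06-09 is a Monday, so it moves forward to 2008-06-14.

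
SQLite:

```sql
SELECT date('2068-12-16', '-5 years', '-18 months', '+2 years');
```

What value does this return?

2064-06-16

Adding -5 years to 2068-12-16 gives 2063-12-16.
Adding -18 months to 2063-12-16 gives 2062-06-16.
Adding +2 years to 2062-06-16 gives 2064-06-16.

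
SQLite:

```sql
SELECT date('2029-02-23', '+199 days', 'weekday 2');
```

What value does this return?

2029-09-11

Applying '+199 days' to 2029-02-23: counting 199 days forward gives 2029-09-10.
`weekday 2` advances to the next Tuesday; 2029-09-10 is a Monday, so it moves forward to 2029-09-11.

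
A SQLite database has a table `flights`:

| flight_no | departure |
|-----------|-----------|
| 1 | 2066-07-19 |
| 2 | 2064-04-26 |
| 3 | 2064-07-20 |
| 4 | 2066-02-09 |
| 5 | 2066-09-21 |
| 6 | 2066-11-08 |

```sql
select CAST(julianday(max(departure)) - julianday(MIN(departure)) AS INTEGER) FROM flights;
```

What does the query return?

926

MIN = 2064-04-26, MAX = 2066-11-08.
4 days remain in April 2064 after the 26th (30 − 26).
Full months from May 2064 through October 2066 contribute their day counts.
Then 8 days into November 2066.
Total: 4 + 31 + 30 + 31 + 31 + 30 + 31 + 30 + 31 + 31 + 28 + 31 + 30 + 31 + 30 + 31 + 31 + 30 + 31 + 30 + 31 + 31 + 28 + 31 + 30 + 31 + 30 + 31 + 31 + 30 + 31 + 8 = 926.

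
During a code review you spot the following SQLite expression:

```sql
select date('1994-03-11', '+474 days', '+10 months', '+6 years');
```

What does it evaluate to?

Applying '+474 days' to 1994-03-11: counting 474 days forward gives 1995-06-28.
Adding +10 months to 1995-06-28 gives 1996-04-28.
Adding +6 years to 1996-04-28 gives 2002-04-28.

2002-04-28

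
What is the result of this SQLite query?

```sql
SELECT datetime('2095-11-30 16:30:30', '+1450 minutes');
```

2095-12-01 16:40:30

1450 minutes = 24h 10m; +1450 minutes from 2095-11-30 16:30:30 is 2095-12-01 16:40:30 (crosses midnight).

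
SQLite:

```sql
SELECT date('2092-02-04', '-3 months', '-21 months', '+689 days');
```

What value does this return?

Adding -3 months to 2092-02-04 gives 2091-11-04.
Adding -21 months to 2091-11-04 gives 2090-02-04.
Applying '+689 days' to 2090-02-04: counting 689 days forward gives 2091-12-25.

2091-12-25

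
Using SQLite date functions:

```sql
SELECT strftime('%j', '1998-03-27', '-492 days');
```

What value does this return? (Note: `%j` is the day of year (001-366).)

First apply '-492 days': 1998-03-27 → 1996-11-20.
Day-of-year for 1996-11-20: days since 1996-01-01 inclusive = 325, zero-padded to 325.

325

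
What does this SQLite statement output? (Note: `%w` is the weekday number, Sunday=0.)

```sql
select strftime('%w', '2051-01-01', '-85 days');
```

6

First apply '-85 days': 2051-01-01 → 2050-10-08.
2050-10-08 is a Saturday; with Sunday=0 that is 6.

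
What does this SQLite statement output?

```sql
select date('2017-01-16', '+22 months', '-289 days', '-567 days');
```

Adding +22 months to 2017-01-16 gives 2018-11-16.
Applying '-289 days' to 2018-11-16: counting 289 days back gives 2018-01-31.
Applying '-567 days' to 2018-01-31: counting 567 days back gives 2016-07-13.

2016-07-13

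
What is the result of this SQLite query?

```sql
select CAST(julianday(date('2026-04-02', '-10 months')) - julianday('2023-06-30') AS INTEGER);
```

703

Adding -10 months to 2026-04-02 gives 2025-06-02.
0 days remain in June 2023 after the 30th (30 − 30).
Full months from July 2023 through May 2025 contribute their day counts.
Then 2 days into June 2025.
Total: 0 + 31 + 31 + 30 + 31 + 30 + 31 + 31 + 29 + 31 + 30 + 31 + 30 + 31 + 31 + 30 + 31 + 30 + 31 + 31 + 28 + 31 + 30 + 31 + 2 = 703.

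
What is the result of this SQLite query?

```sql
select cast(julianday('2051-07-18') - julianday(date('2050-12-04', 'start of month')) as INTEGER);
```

229

`start of month` rewinds 2050-12-04 to 2050-12-01.
30 days remain in December 2050 after the 1st (31 − 1).
Full months from January 2051 through June 2051 contribute their day counts.
Then 18 days into July 2051.
Total: 30 + 31 + 28 + 31 + 30 + 31 + 30 + 18 = 229.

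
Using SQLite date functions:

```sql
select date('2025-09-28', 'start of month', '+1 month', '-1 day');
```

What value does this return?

`start of month` rewinds 2025-09-28 to 2025-09-01.
Adding +1 month to 2025-09-01 gives 2025-10-01.
Going back 1 day from 2025-10-01 reaches 2025-09-30 (last day of September, 30 days).

2025-09-30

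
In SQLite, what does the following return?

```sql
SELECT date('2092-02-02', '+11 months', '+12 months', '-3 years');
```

Adding +11 months to 2092-02-02 gives 2093-01-02.
Adding +12 months to 2093-01-02 gives 2094-01-02.
Adding -3 years to 2094-01-02 gives 2091-01-02.

2091-01-02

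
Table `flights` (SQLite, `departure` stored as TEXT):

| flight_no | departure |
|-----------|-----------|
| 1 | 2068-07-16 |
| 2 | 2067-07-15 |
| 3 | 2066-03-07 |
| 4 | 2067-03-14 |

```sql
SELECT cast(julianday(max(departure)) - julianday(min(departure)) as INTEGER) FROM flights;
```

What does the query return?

862

MIN = 2066-03-07, MAX = 2068-07-16.
24 days remain in March 2066 after the 7th (31 − 7).
Full months from April 2066 through June 2068 contribute their day counts.
Then 16 days into July 2068.
Total: 24 + 30 + 31 + 30 + 31 + 31 + 30 + 31 + 30 + 31 + 31 + 28 + 31 + 30 + 31 + 30 + 31 + 31 + 30 + 31 + 30 + 31 + 31 + 29 + 31 + 30 + 31 + 30 + 16 = 862.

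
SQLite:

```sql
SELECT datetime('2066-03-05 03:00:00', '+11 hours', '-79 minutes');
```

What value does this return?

2066-03-05 12:41:00

+11 hours from 2066-03-05 03:00:00 is 2066-03-05 14:00:00.
79 minutes = 1h 19m; -79 minutes from 2066-03-05 14:00:00 is 2066-03-05 12:41:00.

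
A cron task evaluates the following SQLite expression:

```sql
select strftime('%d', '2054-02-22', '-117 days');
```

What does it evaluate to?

28

First apply '-117 days': 2054-02-22 → 2053-10-28.
`%d` extracts the 2-digit day of month: 28.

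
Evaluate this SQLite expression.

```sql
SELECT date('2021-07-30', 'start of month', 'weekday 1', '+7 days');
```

2021-07-12

`start of month` rewinds 2021-07-30 to 2021-07-01.
`weekday 1` advances to the next Monday; 2021-07-01 is a Thursday, so it moves forward to 2021-07-05.
Advancing 7 more days within July lands on 2021-07-12.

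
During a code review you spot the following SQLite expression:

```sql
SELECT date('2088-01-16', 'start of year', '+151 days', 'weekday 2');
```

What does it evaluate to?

`start of year` rewinds 2088-01-16 to 2088-01-01.
Applying '+151 days' to 2088-01-01: counting 151 days forward gives 2088-05-31.
`weekday 2` advances to the next Tuesday; 2088-05-31 is a Monday, so it moves forward to 2088-06-01.

2088-06-01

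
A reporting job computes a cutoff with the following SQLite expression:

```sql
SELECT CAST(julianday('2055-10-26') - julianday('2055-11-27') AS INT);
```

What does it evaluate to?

-32

5 days remain in October 2055 after the 26th (31 − 26).
Then 27 days into November 2055.
Total: 5 + 27 = 32.
The subtraction is earlier − later, so the result is −32 → -32.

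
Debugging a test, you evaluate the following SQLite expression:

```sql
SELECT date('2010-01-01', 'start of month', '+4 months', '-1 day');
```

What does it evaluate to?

`start of month` rewinds 2010-01-01 to 2010-01-01.
Adding +4 months to 2010-01-01 gives 2010-05-01.
Going back 1 day from 2010-05-01 reaches 2010-04-30 (last day of April, 30 days).

2010-04-30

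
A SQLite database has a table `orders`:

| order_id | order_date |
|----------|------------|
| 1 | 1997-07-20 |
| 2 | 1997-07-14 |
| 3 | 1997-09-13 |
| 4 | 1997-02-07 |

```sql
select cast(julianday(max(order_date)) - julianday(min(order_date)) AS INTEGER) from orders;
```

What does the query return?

218

MIN = 1997-02-07, MAX = 1997-09-13.
21 days remain in February 1997 after the 7th (28 − 7).
Full months from March 1997 through August 1997 contribute their day counts.
Then 13 days into September 1997.
Total: 21 + 31 + 30 + 31 + 30 + 31 + 31 + 13 = 218.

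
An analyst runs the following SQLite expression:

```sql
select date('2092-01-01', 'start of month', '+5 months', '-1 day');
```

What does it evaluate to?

`start of month` rewinds 2092-01-01 to 2092-01-01.
Adding +5 months to 2092-01-01 gives 2092-06-01.
Going back 1 day from 2092-06-01 reaches 2092-05-31 (last day of May, 31 days).

2092-05-31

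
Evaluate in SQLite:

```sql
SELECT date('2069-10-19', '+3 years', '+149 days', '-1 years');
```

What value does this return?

2072-03-17

Adding +3 years to 2069-10-19 gives 2072-10-19.
Applying '+149 days' to 2072-10-19: counting 149 days forward gives 2073-03-17.
Adding -1 year to 2073-03-17 gives 2072-03-17.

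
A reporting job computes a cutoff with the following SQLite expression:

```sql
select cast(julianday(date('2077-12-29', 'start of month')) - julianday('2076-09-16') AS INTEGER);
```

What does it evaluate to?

441

`start of month` rewinds 2077-12-29 to 2077-12-01.
14 days remain in September 2076 after the 16th (30 − 16).
Full months from October 2076 through November 2077 contribute their day counts.
Then 1 day into December 2077.
Total: 14 + 31 + 30 + 31 + 31 + 28 + 31 + 30 + 31 + 30 + 31 + 31 + 30 + 31 + 30 + 1 = 441.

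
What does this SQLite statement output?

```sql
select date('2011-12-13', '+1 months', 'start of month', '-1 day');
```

2011-12-31

Adding +1 month to 2011-12-13 gives 2012-01-13.
`start of month` rewinds 2012-01-13 to 2012-01-01.
Going back 1 day from 2012-01-01 reaches 2011-12-31 (last day of December, 31 days).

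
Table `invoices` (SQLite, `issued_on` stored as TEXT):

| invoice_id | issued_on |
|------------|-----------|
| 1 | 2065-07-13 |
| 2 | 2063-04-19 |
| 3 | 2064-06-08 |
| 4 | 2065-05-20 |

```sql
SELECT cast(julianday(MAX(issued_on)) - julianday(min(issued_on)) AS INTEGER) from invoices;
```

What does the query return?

816

MIN = 2063-04-19, MAX = 2065-07-13.
11 days remain in April 2063 after the 19th (30 − 19).
Full months from May 2063 through June 2065 contribute their day counts.
Then 13 days into July 2065.
Total: 11 + 31 + 30 + 31 + 31 + 30 + 31 + 30 + 31 + 31 + 29 + 31 + 30 + 31 + 30 + 31 + 31 + 30 + 31 + 30 + 31 + 31 + 28 + 31 + 30 + 31 + 30 + 13 = 816.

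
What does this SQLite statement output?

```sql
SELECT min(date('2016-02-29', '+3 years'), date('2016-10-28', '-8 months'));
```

date('2016-02-29', '+3 years') → 2019-03-01.
date('2016-10-28', '-8 months') → 2016-02-28.
Earlier of the two is 2016-02-28.

2016-02-28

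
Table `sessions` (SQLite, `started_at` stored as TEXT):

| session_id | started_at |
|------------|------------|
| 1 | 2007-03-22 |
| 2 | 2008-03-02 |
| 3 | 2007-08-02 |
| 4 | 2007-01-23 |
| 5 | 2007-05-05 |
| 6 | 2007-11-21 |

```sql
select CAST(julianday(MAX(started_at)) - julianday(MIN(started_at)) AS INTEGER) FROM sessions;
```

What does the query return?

MIN = 2007-01-23, MAX = 2008-03-02.
8 days remain in January 2007 after the 23rd (31 − 23).
Full months from February 2007 through February 2008 contribute their day counts.
Then 2 days into March 2008.
Total: 8 + 28 + 31 + 30 + 31 + 30 + 31 + 31 + 30 + 31 + 30 + 31 + 31 + 29 + 2 = 404.

404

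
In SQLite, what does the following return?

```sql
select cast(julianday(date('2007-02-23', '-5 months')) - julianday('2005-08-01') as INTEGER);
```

418

Adding -5 months to 2007-02-23 gives 2006-09-23.
30 days remain in August 2005 after the 1st (31 − 1).
Full months from September 2005 through August 2006 contribute their day counts.
Then 23 days into September 2006.
Total: 30 + 30 + 31 + 30 + 31 + 31 + 28 + 31 + 30 + 31 + 30 + 31 + 31 + 23 = 418.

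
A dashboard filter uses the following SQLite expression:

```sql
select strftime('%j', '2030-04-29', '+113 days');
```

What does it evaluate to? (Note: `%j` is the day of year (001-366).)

First apply '+113 days': 2030-04-29 → 2030-08-20.
Day-of-year for 2030-08-20: days since 2030-01-01 inclusive = 232, zero-padded to 232.

232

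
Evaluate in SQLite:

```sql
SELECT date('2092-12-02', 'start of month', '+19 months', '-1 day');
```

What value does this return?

`start of month` rewinds 2092-12-02 to 2092-12-01.
Adding +19 months to 2092-12-01 gives 2094-07-01.
Going back 1 day from 2094-07-01 reaches 2094-06-30 (last day of June, 30 days).

2094-06-30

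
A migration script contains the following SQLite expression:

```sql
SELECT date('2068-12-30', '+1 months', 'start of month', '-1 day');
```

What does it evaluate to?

Adding +1 month to 2068-12-30 gives 2069-01-30.
`start of month` rewinds 2069-01-30 to 2069-01-01.
Going back 1 day from 2069-01-01 reaches 2068-12-31 (last day of December, 31 days).

2068-12-31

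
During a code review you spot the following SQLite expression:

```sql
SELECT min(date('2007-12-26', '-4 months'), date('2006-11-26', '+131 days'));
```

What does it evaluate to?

date('2007-12-26', '-4 months') → 2007-08-26.
date('2006-11-26', '+131 days') → 2007-04-06.
Earlier of the two is 2007-04-06.

2007-04-06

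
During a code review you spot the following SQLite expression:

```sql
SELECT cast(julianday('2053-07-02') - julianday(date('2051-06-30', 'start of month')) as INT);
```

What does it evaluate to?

762

`start of month` rewinds 2051-06-30 to 2051-06-01.
29 days remain in June 2051 after the 1st (30 − 1).
Full months from July 2051 through June 2053 contribute their day counts.
Then 2 days into July 2053.
Total: 29 + 31 + 31 + 30 + 31 + 30 + 31 + 31 + 29 + 31 + 30 + 31 + 30 + 31 + 31 + 30 + 31 + 30 + 31 + 31 + 28 + 31 + 30 + 31 + 30 + 2 = 762.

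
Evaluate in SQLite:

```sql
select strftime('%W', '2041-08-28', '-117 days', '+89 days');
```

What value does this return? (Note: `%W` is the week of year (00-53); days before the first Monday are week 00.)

First apply '-117 days', '+89 days': 2041-08-28 → 2041-07-31.
2041-07-31 is a Wednesday. SQLite's %W counts Mondays since the year started; the result is 30.

30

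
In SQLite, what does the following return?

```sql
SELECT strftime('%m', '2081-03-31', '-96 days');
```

First apply '-96 days': 2081-03-31 → 2080-12-25.
`%m` extracts the 2-digit month (01-12): 12.

12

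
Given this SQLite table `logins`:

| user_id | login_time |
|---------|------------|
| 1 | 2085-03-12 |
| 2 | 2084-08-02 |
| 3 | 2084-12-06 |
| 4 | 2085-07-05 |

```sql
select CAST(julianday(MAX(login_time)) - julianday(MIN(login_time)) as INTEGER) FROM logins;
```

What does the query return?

337

MIN = 2084-08-02, MAX = 2085-07-05.
29 days remain in August 2084 after the 2nd (31 − 2).
Full months from September 2084 through June 2085 contribute their day counts.
Then 5 days into July 2085.
Total: 29 + 30 + 31 + 30 + 31 + 31 + 28 + 31 + 30 + 31 + 30 + 5 = 337.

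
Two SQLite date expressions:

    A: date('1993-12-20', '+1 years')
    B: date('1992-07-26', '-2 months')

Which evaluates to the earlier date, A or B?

B

A = 1994-12-20.
B = 1992-05-26.
B is earlier.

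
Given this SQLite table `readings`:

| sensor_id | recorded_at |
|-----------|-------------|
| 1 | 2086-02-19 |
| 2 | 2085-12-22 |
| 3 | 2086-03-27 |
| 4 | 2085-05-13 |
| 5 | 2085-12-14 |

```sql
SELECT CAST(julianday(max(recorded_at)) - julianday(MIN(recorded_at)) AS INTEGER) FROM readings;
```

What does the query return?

318

MIN = 2085-05-13, MAX = 2086-03-27.
18 days remain in May 2085 after the 13th (31 − 13).
Full months from June 2085 through February 2086 contribute their day counts.
Then 27 days into March 2086.
Total: 18 + 30 + 31 + 31 + 30 + 31 + 30 + 31 + 31 + 28 + 27 = 318.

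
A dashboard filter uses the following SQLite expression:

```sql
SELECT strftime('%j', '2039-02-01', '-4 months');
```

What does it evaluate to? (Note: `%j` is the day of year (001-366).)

First apply '-4 months': 2039-02-01 → 2038-10-01.
Day-of-year for 2038-10-01: days since 2038-01-01 inclusive = 274, zero-padded to 274.

274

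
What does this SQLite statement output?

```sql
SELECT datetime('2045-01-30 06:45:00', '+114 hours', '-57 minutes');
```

2045-02-03 23:48:00

+114 hours from 2045-01-30 06:45:00 is 2045-02-04 00:45:00 (crosses midnight).
-57 minutes from 2045-02-04 00:45:00 is 2045-02-03 23:48:00.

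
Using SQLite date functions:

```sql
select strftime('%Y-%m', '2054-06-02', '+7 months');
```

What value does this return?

2055-01

First apply '+7 months': 2054-06-02 → 2055-01-02.
`%Y-%m` extracts the year-month: 2055-01.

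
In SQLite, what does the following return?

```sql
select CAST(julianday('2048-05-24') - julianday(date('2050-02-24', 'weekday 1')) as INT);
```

`weekday 1` advances to the next Monday; 2050-02-24 is a Thursday, so it moves forward to 2050-02-28.
7 days remain in May 2048 after the 24th (31 − 24).
Full months from June 2048 through January 2050 contribute their day counts.
Then 28 days into February 2050.
Total: 7 + 30 + 31 + 31 + 30 + 31 + 30 + 31 + 31 + 28 + 31 + 30 + 31 + 30 + 31 + 31 + 30 + 31 + 30 + 31 + 31 + 28 = 645.
The subtraction is earlier − later, so the result is −645 → -645.

-645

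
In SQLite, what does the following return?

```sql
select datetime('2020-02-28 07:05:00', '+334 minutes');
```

2020-02-28 12:39:00

334 minutes = 5h 34m; +334 minutes from 2020-02-28 07:05:00 is 2020-02-28 12:39:00.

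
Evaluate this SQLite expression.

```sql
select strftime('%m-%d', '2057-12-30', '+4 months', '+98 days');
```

08-06

First apply '+4 months', '+98 days': 2057-12-30 → 2058-08-06.
`%m-%d` extracts the month-day: 08-06.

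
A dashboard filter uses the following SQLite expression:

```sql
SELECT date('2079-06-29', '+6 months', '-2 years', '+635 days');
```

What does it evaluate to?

Adding +6 months to 2079-06-29 gives 2079-12-29.
Adding -2 years to 2079-12-29 gives 2077-12-29.
Applying '+635 days' to 2077-12-29: counting 635 days forward gives 2079-09-25.

2079-09-25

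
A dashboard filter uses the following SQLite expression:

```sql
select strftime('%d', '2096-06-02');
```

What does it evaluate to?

`%d` extracts the 2-digit day of month: 02.

02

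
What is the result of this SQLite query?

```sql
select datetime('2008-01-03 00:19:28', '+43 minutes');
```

+43 minutes from 2008-01-03 00:19:28 is 2008-01-03 01:02:28.

2008-01-03 01:02:28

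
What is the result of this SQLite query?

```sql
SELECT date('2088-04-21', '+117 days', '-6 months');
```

Applying '+117 days' to 2088-04-21: counting 117 days forward gives 2088-08-16.
Adding -6 months to 2088-08-16 gives 2088-02-16.

2088-02-16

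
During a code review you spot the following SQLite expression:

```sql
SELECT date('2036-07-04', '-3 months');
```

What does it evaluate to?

2036-04-04

Adding -3 months to 2036-07-04 gives 2036-04-04.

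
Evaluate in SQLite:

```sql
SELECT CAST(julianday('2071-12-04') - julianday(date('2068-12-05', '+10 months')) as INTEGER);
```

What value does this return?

790

Adding +10 months to 2068-12-05 gives 2069-10-05.
26 days remain in October 2069 after the 5th (31 − 5).
Full months from November 2069 through November 2071 contribute their day counts.
Then 4 days into December 2071.
Total: 26 + 30 + 31 + 31 + 28 + 31 + 30 + 31 + 30 + 31 + 31 + 30 + 31 + 30 + 31 + 31 + 28 + 31 + 30 + 31 + 30 + 31 + 31 + 30 + 31 + 30 + 4 = 790.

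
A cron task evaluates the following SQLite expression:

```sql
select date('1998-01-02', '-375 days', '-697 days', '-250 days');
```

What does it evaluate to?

1994-05-21

Applying '-375 days' to 1998-01-02: counting 375 days back gives 1996-12-23.
Applying '-697 days' to 1996-12-23: counting 697 days back gives 1995-01-26.
Applying '-250 days' to 1995-01-26: counting 250 days back gives 1994-05-21.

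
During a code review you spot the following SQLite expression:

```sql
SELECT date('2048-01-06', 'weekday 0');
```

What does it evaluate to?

2048-01-12

`weekday 0` advances to the next Sunday; 2048-01-06 is a Monday, so it moves forward to 2048-01-12.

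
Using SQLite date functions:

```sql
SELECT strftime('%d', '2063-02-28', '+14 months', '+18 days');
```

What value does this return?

First apply '+14 months', '+18 days': 2063-02-28 → 2064-05-16.
`%d` extracts the 2-digit day of month: 16.

16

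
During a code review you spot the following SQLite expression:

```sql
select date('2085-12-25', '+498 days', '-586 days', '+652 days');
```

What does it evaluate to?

Applying '+498 days' to 2085-12-25: counting 498 days forward gives 2087-05-07.
Applying '-586 days' to 2087-05-07: counting 586 days back gives 2085-09-28.
Applying '+652 days' to 2085-09-28: counting 652 days forward gives 2087-07-12.

2087-07-12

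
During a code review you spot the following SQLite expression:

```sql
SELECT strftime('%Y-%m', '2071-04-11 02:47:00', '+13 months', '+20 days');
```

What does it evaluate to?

First apply '+13 months', '+20 days': 2071-04-11 02:47:00 → 2072-05-31 02:47:00.
`%Y-%m` extracts the year-month: 2072-05.

2072-05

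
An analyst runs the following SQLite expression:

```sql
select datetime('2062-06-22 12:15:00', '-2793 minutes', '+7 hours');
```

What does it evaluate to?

2062-06-20 20:42:00

2793 minutes = 46h 33m; -2793 minutes from 2062-06-22 12:15:00 is 2062-06-20 13:42:00 (crosses midnight).
+7 hours from 2062-06-20 13:42:00 is 2062-06-20 20:42:00.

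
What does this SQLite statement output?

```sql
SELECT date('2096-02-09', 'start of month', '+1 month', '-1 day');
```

2096-02-29

`start of month` rewinds 2096-02-09 to 2096-02-01.
Adding +1 month to 2096-02-01 gives 2096-03-01.
Going back 1 day from 2096-03-01 reaches 2096-02-29 (last day of February, 29 days).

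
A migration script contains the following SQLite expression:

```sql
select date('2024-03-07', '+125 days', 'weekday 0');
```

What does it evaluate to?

Applying '+125 days' to 2024-03-07: counting 125 days forward gives 2024-07-10.
`weekday 0` advances to the next Sunday; 2024-07-10 is a Wednesday, so it moves forward to 2024-07-14.

2024-07-14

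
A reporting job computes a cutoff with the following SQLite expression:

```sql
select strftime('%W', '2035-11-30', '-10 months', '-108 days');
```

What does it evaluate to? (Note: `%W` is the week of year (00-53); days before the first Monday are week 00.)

First apply '-10 months', '-108 days': 2035-11-30 → 2034-10-14.
2034-10-14 is a Saturday. SQLite's %W counts Mondays since the year started; the result is 41.

41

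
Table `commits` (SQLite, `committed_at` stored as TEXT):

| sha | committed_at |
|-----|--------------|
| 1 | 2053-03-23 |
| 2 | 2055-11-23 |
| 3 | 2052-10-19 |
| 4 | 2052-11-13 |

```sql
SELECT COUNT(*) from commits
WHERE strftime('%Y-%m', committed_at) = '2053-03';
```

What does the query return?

1

Rows with year-month 2053-03: 2053-03-23 → 1.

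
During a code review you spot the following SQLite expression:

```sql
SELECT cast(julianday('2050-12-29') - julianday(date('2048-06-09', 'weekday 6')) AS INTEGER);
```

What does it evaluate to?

929

`weekday 6` advances to the next Saturday; 2048-06-09 is a Tuesday, so it moves forward to 2048-06-13.
17 days remain in June 2048 after the 13th (30 − 13).
Full months from July 2048 through November 2050 contribute their day counts.
Then 29 days into December 2050.
Total: 17 + 31 + 31 + 30 + 31 + 30 + 31 + 31 + 28 + 31 + 30 + 31 + 30 + 31 + 31 + 30 + 31 + 30 + 31 + 31 + 28 + 31 + 30 + 31 + 30 + 31 + 31 + 30 + 31 + 30 + 29 = 929.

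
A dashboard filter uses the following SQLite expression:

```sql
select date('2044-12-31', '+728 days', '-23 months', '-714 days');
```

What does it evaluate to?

Applying '+728 days' to 2044-12-31: counting 728 days forward gives 2046-12-29.
Adding -23 months to 2046-12-29 gives 2045-01-29.
Applying '-714 days' to 2045-01-29: counting 714 days back gives 2043-02-15.

2043-02-15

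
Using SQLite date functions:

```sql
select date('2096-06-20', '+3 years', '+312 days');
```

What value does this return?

Adding +3 years to 2096-06-20 gives 2099-06-20.
Applying '+312 days' to 2099-06-20: counting 312 days forward gives 2100-04-28.

2100-04-28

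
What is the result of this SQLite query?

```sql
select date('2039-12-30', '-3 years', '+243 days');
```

Adding -3 years to 2039-12-30 gives 2036-12-30.
Applying '+243 days' to 2036-12-30: counting 243 days forward gives 2037-08-30.

2037-08-30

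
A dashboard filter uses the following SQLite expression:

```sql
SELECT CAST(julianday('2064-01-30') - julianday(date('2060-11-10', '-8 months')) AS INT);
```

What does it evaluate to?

Adding -8 months to 2060-11-10 gives 2060-03-10.
21 days remain in March 2060 after the 10th (31 − 10).
Full months from April 2060 through December 2063 contribute their day counts.
Then 30 days into January 2064.
Total: 21 + 30 + 31 + 30 + 31 + 31 + 30 + 31 + 30 + 31 + 31 + 28 + 31 + 30 + 31 + 30 + 31 + 31 + 30 + 31 + 30 + 31 + 31 + 28 + 31 + 30 + 31 + 30 + 31 + 31 + 30 + 31 + 30 + 31 + 31 + 28 + 31 + 30 + 31 + 30 + 31 + 31 + 30 + 31 + 30 + 31 + 30 = 1421.

1421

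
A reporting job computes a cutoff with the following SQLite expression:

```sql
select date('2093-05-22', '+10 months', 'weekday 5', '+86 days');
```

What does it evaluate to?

2094-06-20

Adding +10 months to 2093-05-22 gives 2094-03-22.
`weekday 5` advances to the next Friday; 2094-03-22 is a Monday, so it moves forward to 2094-03-26.
Applying '+86 days' to 2094-03-26: counting 86 days forward gives 2094-06-20.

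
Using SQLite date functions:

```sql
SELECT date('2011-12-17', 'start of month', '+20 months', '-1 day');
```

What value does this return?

`start of month` rewinds 2011-12-17 to 2011-12-01.
Adding +20 months to 2011-12-01 gives 2013-08-01.
Going back 1 day from 2013-08-01 reaches 2013-07-31 (last day of July, 31 days).

2013-07-31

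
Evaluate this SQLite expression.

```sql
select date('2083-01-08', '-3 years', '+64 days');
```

Adding -3 years to 2083-01-08 gives 2080-01-08.
Applying '+64 days' to 2080-01-08: counting 64 days forward gives 2080-03-12.

2080-03-12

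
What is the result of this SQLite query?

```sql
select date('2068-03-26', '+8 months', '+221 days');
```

Adding +8 months to 2068-03-26 gives 2068-11-26.
Applying '+221 days' to 2068-11-26: counting 221 days forward gives 2069-07-05.

2069-07-05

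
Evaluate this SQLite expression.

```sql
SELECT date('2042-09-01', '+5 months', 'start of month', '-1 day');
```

2043-01-31

Adding +5 months to 2042-09-01 gives 2043-02-01.
`start of month` rewinds 2043-02-01 to 2043-02-01.
Going back 1 day from 2043-02-01 reaches 2043-01-31 (last day of January, 31 days).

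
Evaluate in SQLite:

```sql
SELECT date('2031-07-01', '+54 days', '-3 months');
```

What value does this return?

Applying '+54 days' to 2031-07-01: counting 54 days forward gives 2031-08-24.
Adding -3 months to 2031-08-24 gives 2031-05-24.

2031-05-24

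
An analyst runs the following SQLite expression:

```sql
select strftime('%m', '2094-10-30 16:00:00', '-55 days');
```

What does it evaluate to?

09

First apply '-55 days': 2094-10-30 16:00:00 → 2094-09-05 16:00:00.
`%m` extracts the 2-digit month (01-12): 09.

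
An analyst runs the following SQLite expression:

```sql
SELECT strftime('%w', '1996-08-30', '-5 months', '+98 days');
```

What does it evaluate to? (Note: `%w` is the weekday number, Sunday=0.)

First apply '-5 months', '+98 days': 1996-08-30 → 1996-07-06.
1996-07-06 is a Saturday; with Sunday=0 that is 6.

6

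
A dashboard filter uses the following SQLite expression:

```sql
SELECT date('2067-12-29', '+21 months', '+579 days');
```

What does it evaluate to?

Adding +21 months to 2067-12-29 gives 2069-09-29.
Applying '+579 days' to 2069-09-29: counting 579 days forward gives 2071-05-01.

2071-05-01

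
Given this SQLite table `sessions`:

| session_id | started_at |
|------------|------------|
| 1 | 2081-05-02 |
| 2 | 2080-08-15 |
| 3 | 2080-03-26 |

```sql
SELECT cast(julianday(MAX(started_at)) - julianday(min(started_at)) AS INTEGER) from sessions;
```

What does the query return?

MIN = 2080-03-26, MAX = 2081-05-02.
5 days remain in March 2080 after the 26th (31 − 26).
Full months from April 2080 through April 2081 contribute their day counts.
Then 2 days into May 2081.
Total: 5 + 30 + 31 + 30 + 31 + 31 + 30 + 31 + 30 + 31 + 31 + 28 + 31 + 30 + 2 = 402.

402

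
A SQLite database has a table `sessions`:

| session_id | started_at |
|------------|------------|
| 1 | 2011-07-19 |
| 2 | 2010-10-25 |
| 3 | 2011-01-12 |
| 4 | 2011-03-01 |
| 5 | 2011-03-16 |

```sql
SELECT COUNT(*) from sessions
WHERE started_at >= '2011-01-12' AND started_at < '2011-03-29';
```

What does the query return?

3

Rows in [2011-01-12, 2011-03-29): 2011-01-12, 2011-03-01, 2011-03-16 → 3 rows.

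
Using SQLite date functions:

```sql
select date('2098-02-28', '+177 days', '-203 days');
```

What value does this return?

2098-02-02

Applying '+177 days' to 2098-02-28: counting 177 days forward gives 2098-08-24.
Applying '-203 days' to 2098-08-24: counting 203 days back gives 2098-02-02.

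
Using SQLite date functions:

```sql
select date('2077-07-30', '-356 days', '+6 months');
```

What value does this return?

2077-02-08

Applying '-356 days' to 2077-07-30: counting 356 days back gives 2076-08-08.
Adding +6 months to 2076-08-08 gives 2077-02-08.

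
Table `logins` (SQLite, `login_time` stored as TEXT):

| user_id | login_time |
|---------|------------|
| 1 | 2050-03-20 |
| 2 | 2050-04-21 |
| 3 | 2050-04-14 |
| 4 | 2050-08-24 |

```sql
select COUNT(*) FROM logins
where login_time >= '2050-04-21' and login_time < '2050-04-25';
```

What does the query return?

Rows in [2050-04-21, 2050-04-25): 2050-04-21 → 1 row.

1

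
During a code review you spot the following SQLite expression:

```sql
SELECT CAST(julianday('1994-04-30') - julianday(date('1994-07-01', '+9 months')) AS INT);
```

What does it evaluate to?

Adding +9 months to 1994-07-01 gives 1995-04-01.
0 days remain in April 1994 after the 30th (30 − 30).
Full months from May 1994 through March 1995 contribute their day counts.
Then 1 day into April 1995.
Total: 0 + 31 + 30 + 31 + 31 + 30 + 31 + 30 + 31 + 31 + 28 + 31 + 1 = 336.
The subtraction is earlier − later, so the result is −336 → -336.

-336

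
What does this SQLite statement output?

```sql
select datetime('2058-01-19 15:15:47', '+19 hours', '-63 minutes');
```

+19 hours from 2058-01-19 15:15:47 is 2058-01-20 10:15:47 (crosses midnight).
63 minutes = 1h 3m; -63 minutes from 2058-01-20 10:15:47 is 2058-01-20 09:12:47.

2058-01-20 09:12:47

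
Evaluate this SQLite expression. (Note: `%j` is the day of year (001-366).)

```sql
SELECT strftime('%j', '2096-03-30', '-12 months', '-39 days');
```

First apply '-12 months', '-39 days': 2096-03-30 → 2095-02-19.
Day-of-year for 2095-02-19: days since 2095-01-01 inclusive = 50, zero-padded to 050.

050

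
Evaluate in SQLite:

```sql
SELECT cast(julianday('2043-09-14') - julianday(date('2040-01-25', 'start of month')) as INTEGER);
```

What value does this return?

1352

`start of month` rewinds 2040-01-25 to 2040-01-01.
30 days remain in January 2040 after the 1st (31 − 1).
Full months from February 2040 through August 2043 contribute their day counts.
Then 14 days into September 2043.
Total: 30 + 29 + 31 + 30 + 31 + 30 + 31 + 31 + 30 + 31 + 30 + 31 + 31 + 28 + 31 + 30 + 31 + 30 + 31 + 31 + 30 + 31 + 30 + 31 + 31 + 28 + 31 + 30 + 31 + 30 + 31 + 31 + 30 + 31 + 30 + 31 + 31 + 28 + 31 + 30 + 31 + 30 + 31 + 31 + 14 = 1352.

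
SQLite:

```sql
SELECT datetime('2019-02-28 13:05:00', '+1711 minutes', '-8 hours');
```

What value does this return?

2019-03-01 09:36:00

1711 minutes = 28h 31m; +1711 minutes from 2019-02-28 13:05:00 is 2019-03-01 17:36:00 (crosses midnight).
-8 hours from 2019-03-01 17:36:00 is 2019-03-01 09:36:00.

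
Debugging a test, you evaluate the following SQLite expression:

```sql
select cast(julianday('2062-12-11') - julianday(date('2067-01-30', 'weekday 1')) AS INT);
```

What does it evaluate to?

`weekday 1` advances to the next Monday; 2067-01-30 is a Sunday, so it moves forward to 2067-01-31.
20 days remain in December 2062 after the 11th (31 − 11).
Full months from January 2063 through December 2066 contribute their day counts.
Then 31 days into January 2067.
Total: 20 + 31 + 28 + 31 + 30 + 31 + 30 + 31 + 31 + 30 + 31 + 30 + 31 + 31 + 29 + 31 + 30 + 31 + 30 + 31 + 31 + 30 + 31 + 30 + 31 + 31 + 28 + 31 + 30 + 31 + 30 + 31 + 31 + 30 + 31 + 30 + 31 + 31 + 28 + 31 + 30 + 31 + 30 + 31 + 31 + 30 + 31 + 30 + 31 + 31 = 1512.
The subtraction is earlier − later, so the result is −1512 → -1512.

-1512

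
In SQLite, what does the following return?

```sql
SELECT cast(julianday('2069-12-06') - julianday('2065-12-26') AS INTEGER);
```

5 days remain in December 2065 after the 26th (31 − 26).
Full months from January 2066 through November 2069 contribute their day counts.
Then 6 days into December 2069.
Total: 5 + 31 + 28 + 31 + 30 + 31 + 30 + 31 + 31 + 30 + 31 + 30 + 31 + 31 + 28 + 31 + 30 + 31 + 30 + 31 + 31 + 30 + 31 + 30 + 31 + 31 + 29 + 31 + 30 + 31 + 30 + 31 + 31 + 30 + 31 + 30 + 31 + 31 + 28 + 31 + 30 + 31 + 30 + 31 + 31 + 30 + 31 + 30 + 6 = 1441.

1441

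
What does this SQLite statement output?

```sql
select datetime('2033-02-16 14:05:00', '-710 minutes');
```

2033-02-16 02:15:00

710 minutes = 11h 50m; -710 minutes from 2033-02-16 14:05:00 is 2033-02-16 02:15:00.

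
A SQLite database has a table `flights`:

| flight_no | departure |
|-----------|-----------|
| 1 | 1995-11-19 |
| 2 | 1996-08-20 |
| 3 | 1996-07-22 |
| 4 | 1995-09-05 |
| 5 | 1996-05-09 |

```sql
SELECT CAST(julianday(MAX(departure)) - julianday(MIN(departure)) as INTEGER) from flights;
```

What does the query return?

350

MIN = 1995-09-05, MAX = 1996-08-20.
25 days remain in September 1995 after the 5th (30 − 5).
Full months from October 1995 through July 1996 contribute their day counts.
Then 20 days into August 1996.
Total: 25 + 31 + 30 + 31 + 31 + 29 + 31 + 30 + 31 + 30 + 31 + 20 = 350.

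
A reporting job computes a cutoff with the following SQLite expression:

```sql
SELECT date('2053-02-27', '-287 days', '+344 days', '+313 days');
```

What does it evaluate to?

Applying '-287 days' to 2053-02-27: counting 287 days back gives 2052-05-16.
Applying '+344 days' to 2052-05-16: counting 344 days forward gives 2053-04-25.
Applying '+313 days' to 2053-04-25: counting 313 days forward gives 2054-03-04.

2054-03-04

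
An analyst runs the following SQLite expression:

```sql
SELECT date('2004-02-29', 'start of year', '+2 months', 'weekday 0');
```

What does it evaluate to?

2004-03-07

`start of year` rewinds 2004-02-29 to 2004-01-01.
Adding +2 months to 2004-01-01 gives 2004-03-01.
`weekday 0` advances to the next Sunday; 2004-03-01 is a Monday, so it moves forward to 2004-03-07.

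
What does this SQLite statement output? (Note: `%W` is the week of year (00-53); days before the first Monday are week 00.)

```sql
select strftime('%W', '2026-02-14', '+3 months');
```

First apply '+3 months': 2026-02-14 → 2026-05-14.
2026-05-14 is a Thursday. SQLite's %W counts Mondays since the year started; the result is 19.

19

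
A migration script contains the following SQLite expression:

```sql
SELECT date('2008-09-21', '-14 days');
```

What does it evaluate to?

Going back 14 days within September lands on 2008-09-07.

2008-09-07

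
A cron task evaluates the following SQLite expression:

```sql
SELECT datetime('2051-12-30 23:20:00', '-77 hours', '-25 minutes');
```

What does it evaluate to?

-77 hours from 2051-12-30 23:20:00 is 2051-12-27 18:20:00 (crosses midnight).
-25 minutes from 2051-12-27 18:20:00 is 2051-12-27 17:55:00.

2051-12-27 17:55:00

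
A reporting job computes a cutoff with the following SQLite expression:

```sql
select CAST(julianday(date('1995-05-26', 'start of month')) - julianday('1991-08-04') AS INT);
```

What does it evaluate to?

1366

`start of month` rewinds 1995-05-26 to 1995-05-01.
27 days remain in August 1991 after the 4th (31 − 4).
Full months from September 1991 through April 1995 contribute their day counts.
Then 1 day into May 1995.
Total: 27 + 30 + 31 + 30 + 31 + 31 + 29 + 31 + 30 + 31 + 30 + 31 + 31 + 30 + 31 + 30 + 31 + 31 + 28 + 31 + 30 + 31 + 30 + 31 + 31 + 30 + 31 + 30 + 31 + 31 + 28 + 31 + 30 + 31 + 30 + 31 + 31 + 30 + 31 + 30 + 31 + 31 + 28 + 31 + 30 + 1 = 1366.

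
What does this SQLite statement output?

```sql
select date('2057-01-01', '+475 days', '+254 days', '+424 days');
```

2060-02-28

Applying '+475 days' to 2057-01-01: counting 475 days forward gives 2058-04-21.
Applying '+254 days' to 2058-04-21: counting 254 days forward gives 2058-12-31.
Applying '+424 days' to 2058-12-31: counting 424 days forward gives 2060-02-28.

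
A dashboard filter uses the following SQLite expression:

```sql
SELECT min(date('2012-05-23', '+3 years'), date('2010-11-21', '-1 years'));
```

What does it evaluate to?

2009-11-21

date('2012-05-23', '+3 years') → 2015-05-23.
date('2010-11-21', '-1 years') → 2009-11-21.
Earlier of the two is 2009-11-21.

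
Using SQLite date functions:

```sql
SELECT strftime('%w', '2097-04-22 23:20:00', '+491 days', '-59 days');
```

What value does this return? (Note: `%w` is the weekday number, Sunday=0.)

6

First apply '+491 days', '-59 days': 2097-04-22 23:20:00 → 2098-06-28 23:20:00.
2098-06-28 is a Saturday; with Sunday=0 that is 6.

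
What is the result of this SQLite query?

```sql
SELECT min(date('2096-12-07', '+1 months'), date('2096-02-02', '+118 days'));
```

date('2096-12-07', '+1 months') → 2097-01-07.
date('2096-02-02', '+118 days') → 2096-05-30.
Earlier of the two is 2096-05-30.

2096-05-30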